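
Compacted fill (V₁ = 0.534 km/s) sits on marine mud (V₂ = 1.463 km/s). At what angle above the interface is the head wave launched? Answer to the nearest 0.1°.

68.6°

Critical incidence: sin θ_c = V₁/V₂ = 0.534/1.463 = 0.3650.
θ_c = arcsin 0.3650 = 21.41°.
Measured from the interface: 90° − 21.41° = 68.59°.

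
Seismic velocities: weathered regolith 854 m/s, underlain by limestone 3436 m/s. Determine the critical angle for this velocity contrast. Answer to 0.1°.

14.4°

Critical incidence: sin θ_c = V₁/V₂ = 854/3436 = 0.2485.
θ_c = arcsin 0.2485 = 14.39°.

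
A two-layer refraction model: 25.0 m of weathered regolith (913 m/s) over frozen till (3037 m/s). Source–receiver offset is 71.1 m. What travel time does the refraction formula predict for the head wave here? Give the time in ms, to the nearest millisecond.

t = x/V₂ + 2h·√(V₂²−V₁²)/(V₁V₂).
√(V₂²−V₁²) = √(3037²−913²) = 2896.5 m/s; delay term = 2·25.0·2896.5/(913·3037) = 0.05223 s.
t = 71.1/3037 + 0.05223 = 0.07564 s.

76 ms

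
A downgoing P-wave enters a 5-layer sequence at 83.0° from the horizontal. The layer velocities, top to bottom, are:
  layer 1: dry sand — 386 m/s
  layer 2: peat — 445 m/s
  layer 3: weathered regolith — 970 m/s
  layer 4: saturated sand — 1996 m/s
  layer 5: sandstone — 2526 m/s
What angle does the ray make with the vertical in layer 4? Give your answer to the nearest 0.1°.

From the normal: θ₁ = 90° − 83.0° = 7.0°.
Snell's law across each interface conserves sin θ / V, so sin θ_4 = V_4·sin θ₁/V₁.
sin θ_4 = 1996 × sin 7.0° / 386 = 0.6302.
θ_4 = 39.06° from the vertical.

39.1°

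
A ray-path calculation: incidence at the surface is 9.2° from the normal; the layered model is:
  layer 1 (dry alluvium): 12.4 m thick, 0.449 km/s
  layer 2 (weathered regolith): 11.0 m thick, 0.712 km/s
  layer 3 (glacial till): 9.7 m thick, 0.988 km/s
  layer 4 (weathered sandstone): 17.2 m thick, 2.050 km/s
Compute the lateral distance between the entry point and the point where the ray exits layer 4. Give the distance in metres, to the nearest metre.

27 m

p = sin θ₁/V₁ = sin 9.2°/0.449 = 3.5608e-01 s/km is conserved through the stack.
Layer 1: θ = 9.20°; offset = 12.4·tan 9.20° = 2.008 m.
Layer 2: sin θ = p·0.712 = 0.2535 → θ = 14.69°; offset = 11.0·tan 14.69° = 2.883 m.
Layer 3: sin θ = p·0.988 = 0.3518 → θ = 20.60°; offset = 9.7·tan 20.60° = 3.646 m.
Layer 4: sin θ = p·2.050 = 0.7300 → θ = 46.88°; offset = 17.2·tan 46.88° = 18.370 m.
Σ offsets = 26.907 m.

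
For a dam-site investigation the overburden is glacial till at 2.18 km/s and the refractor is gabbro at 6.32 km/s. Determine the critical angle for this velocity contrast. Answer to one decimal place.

20.2°

At critical incidence the refracted ray runs along the interface (θ₂ = 90°), so sin θ_c = V₁/V₂.
θ_c = arcsin(2.18/6.32) = arcsin 0.3449 = 20.18°.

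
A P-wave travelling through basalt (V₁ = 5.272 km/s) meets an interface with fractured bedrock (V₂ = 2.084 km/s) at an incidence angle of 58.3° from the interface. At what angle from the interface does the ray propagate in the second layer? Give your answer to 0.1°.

Convert to the normal: θ₁ = 90° − 58.3° = 31.7°.
Snell's law: sin θ₂ = (V₂/V₁)·sin θ₁ = (2.084/5.272)·sin 31.7° = 0.2077.
θ₂ = arcsin 0.2077 = 11.99° from the normal.
From the interface: 90° − 11.99° = 78.01°.

78.0°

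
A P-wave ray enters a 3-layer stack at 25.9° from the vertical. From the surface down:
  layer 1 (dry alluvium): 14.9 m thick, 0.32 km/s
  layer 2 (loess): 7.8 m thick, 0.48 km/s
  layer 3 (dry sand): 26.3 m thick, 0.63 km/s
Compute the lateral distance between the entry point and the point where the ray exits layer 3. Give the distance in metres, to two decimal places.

Apply Snell's law at each interface; in layer i the horizontal offset is hᵢ·tan θᵢ.
Layer 1: θ = 25.90°; offset = 14.9·tan 25.90° = 7.2351 m.
Layer 2: sin θ = 0.48·sin 25.9°/0.32 = 0.6552, θ = 40.94°; offset = 7.8·tan 40.94° = 6.7649 m.
Layer 3: sin θ = 0.63·sin 25.9°/0.32 = 0.8600, θ = 59.31°; offset = 26.3·tan 59.31° = 44.3143 m.
Σ offsets = 58.3142 m.

58.31 m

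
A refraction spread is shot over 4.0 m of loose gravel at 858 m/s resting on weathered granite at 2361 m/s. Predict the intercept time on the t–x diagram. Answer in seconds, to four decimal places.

0.0087 s

tᵢ = 2h·√(V₂²−V₁²)/(V₁V₂).
√(V₂²−V₁²) = √(2361²−858²) = 2199.6 m/s.
tᵢ = 2·4.0·2199.6/(858·2361) = 0.00869 s.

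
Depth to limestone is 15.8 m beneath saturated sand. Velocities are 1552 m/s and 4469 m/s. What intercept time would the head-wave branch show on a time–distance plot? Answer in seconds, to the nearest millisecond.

θ_c = arcsin(V₁/V₂) = arcsin(1552/4469) = 20.32°; cos θ_c = 0.9378.
tᵢ = 2h·cos θ_c / V₁ = 2·15.8·0.9378 / 1552 = 0.01909 s.

0.019 s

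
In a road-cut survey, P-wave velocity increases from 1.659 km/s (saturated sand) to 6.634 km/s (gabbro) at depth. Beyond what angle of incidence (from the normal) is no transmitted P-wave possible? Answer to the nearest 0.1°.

14.5°

At critical incidence the refracted ray runs along the interface (θ₂ = 90°), so sin θ_c = V₁/V₂.
θ_c = arcsin(1.659/6.634) = arcsin 0.2501 = 14.48°.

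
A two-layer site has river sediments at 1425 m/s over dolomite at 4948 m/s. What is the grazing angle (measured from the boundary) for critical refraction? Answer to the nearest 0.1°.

At critical incidence the refracted ray runs along the interface (θ₂ = 90°), so sin θ_c = V₁/V₂.
θ_c = arcsin(1425/4948) = arcsin 0.2880 = 16.74°.
Measured from the interface: 90° − 16.74° = 73.26°.

73.3°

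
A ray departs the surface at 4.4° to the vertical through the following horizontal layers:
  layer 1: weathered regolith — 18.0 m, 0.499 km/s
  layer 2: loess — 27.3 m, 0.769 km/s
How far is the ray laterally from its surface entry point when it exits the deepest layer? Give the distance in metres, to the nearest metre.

5 m

p = sin θ₁/V₁ = sin 4.4°/0.499 = 1.5375e-01 s/km is conserved through the stack.
Layer 1: θ = 4.40°; offset = 18.0·tan 4.40° = 1.385 m.
Layer 2: sin θ = p·0.769 = 0.1182 → θ = 6.79°; offset = 27.3·tan 6.79° = 3.250 m.
Σ offsets = 4.636 m.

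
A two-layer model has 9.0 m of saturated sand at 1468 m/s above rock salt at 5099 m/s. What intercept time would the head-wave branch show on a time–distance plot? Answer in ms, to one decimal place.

11.7 ms

θ_c = arcsin(V₁/V₂) = arcsin(1468/5099) = 16.73°; cos θ_c = 0.9577.
tᵢ = 2h·cos θ_c / V₁ = 2·9.0·0.9577 / 1468 = 0.01174 s.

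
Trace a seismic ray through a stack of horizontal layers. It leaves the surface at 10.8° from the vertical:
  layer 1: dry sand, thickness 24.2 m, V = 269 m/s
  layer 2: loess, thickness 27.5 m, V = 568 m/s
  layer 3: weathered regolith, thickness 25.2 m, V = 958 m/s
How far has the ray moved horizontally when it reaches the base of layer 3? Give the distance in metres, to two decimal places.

39.04 m

Apply Snell's law at each interface; in layer i the horizontal offset is hᵢ·tan θᵢ.
Layer 1: θ = 10.80°; offset = 24.2·tan 10.80° = 4.6164 m.
Layer 2: sin θ = 568·sin 10.8°/269 = 0.3957, θ = 23.31°; offset = 27.5·tan 23.31° = 11.8474 m.
Layer 3: sin θ = 958·sin 10.8°/269 = 0.6673, θ = 41.86°; offset = 25.2·tan 41.86° = 22.5799 m.
Summing the layer offsets gives 39.0437 m.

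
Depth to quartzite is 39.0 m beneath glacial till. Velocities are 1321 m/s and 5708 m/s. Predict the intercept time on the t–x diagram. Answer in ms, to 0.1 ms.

θ_c = arcsin(V₁/V₂) = arcsin(1321/5708) = 13.38°; cos θ_c = 0.9729.
tᵢ = 2h·cos θ_c / V₁ = 2·39.0·0.9729 / 1321 = 0.05744 s.

57.4 ms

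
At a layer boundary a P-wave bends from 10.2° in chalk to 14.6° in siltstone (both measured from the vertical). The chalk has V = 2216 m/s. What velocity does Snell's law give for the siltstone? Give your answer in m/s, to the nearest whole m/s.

Snell's law: sin 10.2°/V₁ = sin 14.6°/V₂.
V₂ = V₁·sin 14.6°/sin 10.2° = 2216 × 1.4234 = 3154.34 m/s.

3154 m/s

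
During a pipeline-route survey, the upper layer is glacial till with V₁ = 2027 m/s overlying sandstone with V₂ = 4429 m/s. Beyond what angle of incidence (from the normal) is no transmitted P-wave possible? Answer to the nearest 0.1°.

27.2°

At critical incidence the refracted ray runs along the interface (θ₂ = 90°), so sin θ_c = V₁/V₂.
θ_c = arcsin(2027/4429) = arcsin 0.4577 = 27.24°.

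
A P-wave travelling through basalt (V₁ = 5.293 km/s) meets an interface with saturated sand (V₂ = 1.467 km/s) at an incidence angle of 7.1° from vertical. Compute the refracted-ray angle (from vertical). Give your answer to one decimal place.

2.0°

Snell's law: sin θ₂ = (V₂/V₁)·sin θ₁ = (1.467/5.293)·sin 7.1° = 0.0343.
θ₂ = sin⁻¹(0.0343) = 1.96° (from vertical).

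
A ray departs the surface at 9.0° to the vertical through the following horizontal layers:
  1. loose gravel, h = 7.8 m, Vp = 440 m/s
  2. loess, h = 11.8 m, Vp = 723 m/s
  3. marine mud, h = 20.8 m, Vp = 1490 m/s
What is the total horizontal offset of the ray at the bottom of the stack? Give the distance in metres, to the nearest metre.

Apply Snell's law at each interface; in layer i the horizontal offset is hᵢ·tan θᵢ.
Layer 1: θ = 9.00°; offset = 7.8·tan 9.00° = 1.235 m.
Layer 2: sin θ = 723·sin 9.0°/440 = 0.2571, θ = 14.90°; offset = 11.8·tan 14.90° = 3.139 m.
Layer 3: sin θ = 1490·sin 9.0°/440 = 0.5297, θ = 31.99°; offset = 20.8·tan 31.99° = 12.991 m.
Total horizontal offset = 17.365 m.

17 m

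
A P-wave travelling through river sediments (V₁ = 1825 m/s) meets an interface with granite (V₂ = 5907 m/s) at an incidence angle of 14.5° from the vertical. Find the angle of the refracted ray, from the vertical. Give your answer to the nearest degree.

sin θ₁/V₁ = sin θ₂/V₂ ⇒ sin θ₂ = 5907·sin 14.5°/1825 = 5907·0.2504/1825 = 0.8104.
θ₂ = arcsin 0.8104 = 54.14° from the normal.

54°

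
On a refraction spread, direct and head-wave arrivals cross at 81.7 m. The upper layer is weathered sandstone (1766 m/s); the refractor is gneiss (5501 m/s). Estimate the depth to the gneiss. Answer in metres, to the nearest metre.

x_cross = 2h·√((V₂+V₁)/(V₂−V₁)) → h = x_cross / (2·√((V₂+V₁)/(V₂−V₁))).
√((V₂+V₁)/(V₂−V₁)) = √((5501+1766)/(5501−1766)) = 1.3949.
h = 81.7 / (2·1.3949) = 29.29 m.

29 m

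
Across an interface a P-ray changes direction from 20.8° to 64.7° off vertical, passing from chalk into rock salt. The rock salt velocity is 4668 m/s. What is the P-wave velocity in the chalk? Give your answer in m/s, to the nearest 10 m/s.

1830 m/s

sin 20.8° = 0.3551; sin 64.7° = 0.9041.
V₁ = V₂·(sin θ₁/sin θ₂) = 4668·(0.3551/0.9041) = 1833.50 m/s.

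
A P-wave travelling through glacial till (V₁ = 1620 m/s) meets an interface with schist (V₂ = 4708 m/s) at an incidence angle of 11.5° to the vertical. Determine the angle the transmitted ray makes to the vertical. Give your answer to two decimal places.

35.41°

sin θ₁/V₁ = sin θ₂/V₂ ⇒ sin θ₂ = 4708·sin 11.5°/1620 = 4708·0.1994/1620 = 0.5794.
θ₂ = arcsin 0.5794 = 35.41° from the normal.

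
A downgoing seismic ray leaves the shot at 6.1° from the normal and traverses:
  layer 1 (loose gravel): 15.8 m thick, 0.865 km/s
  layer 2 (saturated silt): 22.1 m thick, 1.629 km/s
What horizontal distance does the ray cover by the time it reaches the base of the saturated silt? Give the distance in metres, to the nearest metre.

Ray parameter p = sin 6.1° / 0.865 km/s = 1.2285e-01 s/km.
Layer 1: θ = 6.10°; offset = 15.8·tan 6.10° = 1.689 m.
Layer 2: sin θ = p·1.629 = 0.2001 → θ = 11.54°; offset = 22.1·tan 11.54° = 4.514 m.
Summing the layer offsets gives 6.203 m.

6 m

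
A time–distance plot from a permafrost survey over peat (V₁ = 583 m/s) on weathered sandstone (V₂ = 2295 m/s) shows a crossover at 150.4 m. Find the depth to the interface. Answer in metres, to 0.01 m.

58.00 m

x_cross = 2h·√((V₂+V₁)/(V₂−V₁)) → h = x_cross / (2·√((V₂+V₁)/(V₂−V₁))).
√((V₂+V₁)/(V₂−V₁)) = √((2295+583)/(2295−583)) = 1.2966.
h = 150.4 / (2·1.2966) = 58.00 m.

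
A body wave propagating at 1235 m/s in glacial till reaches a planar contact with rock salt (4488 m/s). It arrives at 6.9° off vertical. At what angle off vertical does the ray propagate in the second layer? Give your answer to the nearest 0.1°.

Snell's law: sin θ₂ = (V₂/V₁)·sin θ₁ = (4488/1235)·sin 6.9° = 0.4366.
θ₂ = arcsin 0.4366 = 25.89° from the normal.

25.9°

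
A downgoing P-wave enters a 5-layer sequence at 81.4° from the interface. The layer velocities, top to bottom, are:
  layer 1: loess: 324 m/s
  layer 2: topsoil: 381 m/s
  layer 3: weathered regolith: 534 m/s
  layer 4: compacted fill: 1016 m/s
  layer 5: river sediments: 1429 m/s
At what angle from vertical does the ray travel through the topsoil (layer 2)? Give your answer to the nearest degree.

10°

From the normal: θ₁ = 90° − 81.4° = 8.6°.
Snell's law across each interface conserves sin θ / V, so sin θ_2 = V_2·sin θ₁/V₁.
sin θ_2 = 381 × sin 8.6° / 324 = 0.1758.
θ_2 = arcsin 0.1758 = 10.13°.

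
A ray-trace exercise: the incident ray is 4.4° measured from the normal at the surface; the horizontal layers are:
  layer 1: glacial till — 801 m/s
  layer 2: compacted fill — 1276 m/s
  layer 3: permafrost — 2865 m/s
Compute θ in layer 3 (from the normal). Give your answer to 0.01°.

Ray parameter p = sin 4.4° / 801 = 9.5779e-05 s/m.
sin θ_3 = p·V_3 = 9.5779e-05 × 2865 = 0.2744.
θ_3 = 15.93° from the vertical.

15.93°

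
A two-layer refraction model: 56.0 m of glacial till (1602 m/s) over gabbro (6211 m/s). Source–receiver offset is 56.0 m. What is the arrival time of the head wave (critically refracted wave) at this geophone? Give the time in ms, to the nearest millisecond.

t = x/V₂ + 2h·√(V₂²−V₁²)/(V₁V₂).
√(V₂²−V₁²) = √(6211²−1602²) = 6000.8 m/s; delay term = 2·56.0·6000.8/(1602·6211) = 0.06755 s.
t = 56.0/6211 + 0.06755 = 0.07656 s.

77 ms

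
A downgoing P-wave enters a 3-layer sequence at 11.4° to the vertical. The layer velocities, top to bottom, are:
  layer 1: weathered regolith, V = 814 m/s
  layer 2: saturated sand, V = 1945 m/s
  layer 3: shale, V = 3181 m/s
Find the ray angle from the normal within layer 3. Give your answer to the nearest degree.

Ray parameter p = sin 11.4° / 814 = 2.4282e-04 s/m.
sin θ_3 = p·V_3 = 2.4282e-04 × 3181 = 0.7724.
θ_3 = 50.57° from the vertical.

51°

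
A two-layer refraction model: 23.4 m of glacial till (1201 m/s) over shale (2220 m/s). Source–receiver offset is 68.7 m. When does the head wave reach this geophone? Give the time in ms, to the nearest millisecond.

t = x/V₂ + 2h·√(V₂²−V₁²)/(V₁V₂).
√(V₂²−V₁²) = √(2220²−1201²) = 1867.1 m/s; delay term = 2·23.4·1867.1/(1201·2220) = 0.03277 s.
t = 68.7/2220 + 0.03277 = 0.06372 s.

64 ms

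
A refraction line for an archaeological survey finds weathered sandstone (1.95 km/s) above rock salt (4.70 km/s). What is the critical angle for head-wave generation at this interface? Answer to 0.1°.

Critical incidence: sin θ_c = V₁/V₂ = 1.95/4.70 = 0.4149.
θ_c = arcsin 0.4149 = 24.51°.

24.5°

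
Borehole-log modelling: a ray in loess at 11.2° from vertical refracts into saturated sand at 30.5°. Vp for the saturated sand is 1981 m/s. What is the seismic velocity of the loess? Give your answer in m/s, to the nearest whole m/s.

sin 11.2° = 0.1942; sin 30.5° = 0.5075.
V₁ = V₂·(sin θ₁/sin θ₂) = 1981·(0.1942/0.5075) = 758.13 m/s.

758 m/s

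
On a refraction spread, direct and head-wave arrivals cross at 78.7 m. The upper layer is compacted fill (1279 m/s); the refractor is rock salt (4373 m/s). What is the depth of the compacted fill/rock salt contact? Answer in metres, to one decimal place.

29.1 m

h = (x_cross/2)·√((V₂−V₁)/(V₂+V₁)).
(V₂−V₁)/(V₂+V₁) = (4373−1279)/(4373+1279) = 0.5474; √ = 0.7399.
h = (78.7/2)·0.7399 = 29.11 m.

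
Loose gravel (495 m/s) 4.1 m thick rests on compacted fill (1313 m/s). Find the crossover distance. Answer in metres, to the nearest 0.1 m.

12.2 m

x_cross = 2h·√((V₂+V₁)/(V₂−V₁)).
(V₂+V₁)/(V₂−V₁) = (1313+495)/(1313−495) = 2.2103; √ = 1.4867.
x_cross = 2·4.1·1.4867 = 12.19 m.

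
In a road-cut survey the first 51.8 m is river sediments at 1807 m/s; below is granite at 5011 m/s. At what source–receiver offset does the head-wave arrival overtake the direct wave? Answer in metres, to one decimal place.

x_cross = 2h·√((V₂+V₁)/(V₂−V₁)).
(V₂+V₁)/(V₂−V₁) = (5011+1807)/(5011−1807) = 2.1280; √ = 1.4588.
x_cross = 2·51.8·1.4588 = 151.13 m.

151.1 m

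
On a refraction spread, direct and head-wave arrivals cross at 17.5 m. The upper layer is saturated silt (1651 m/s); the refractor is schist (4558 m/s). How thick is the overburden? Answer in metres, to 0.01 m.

h = (x_cross/2)·√((V₂−V₁)/(V₂+V₁)).
(V₂−V₁)/(V₂+V₁) = (4558−1651)/(4558+1651) = 0.4682; √ = 0.6842.
h = (17.5/2)·0.6842 = 5.99 m.

5.99 m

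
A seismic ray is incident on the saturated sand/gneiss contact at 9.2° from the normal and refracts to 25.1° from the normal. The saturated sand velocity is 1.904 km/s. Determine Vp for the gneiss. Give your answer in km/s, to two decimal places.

Snell's law: sin 9.2°/V₁ = sin 25.1°/V₂.
V₂ = V₁·sin 25.1°/sin 9.2° = 1.904 × 2.6532 = 5.05 km/s.

5.05 km/s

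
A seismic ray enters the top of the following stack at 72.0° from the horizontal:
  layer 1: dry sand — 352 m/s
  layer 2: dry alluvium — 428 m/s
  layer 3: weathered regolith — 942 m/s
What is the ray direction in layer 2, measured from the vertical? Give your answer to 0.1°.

From the normal: θ₁ = 90° − 72.0° = 18.0°.
Snell's law across each interface conserves sin θ / V, so sin θ_2 = V_2·sin θ₁/V₁.
sin θ_2 = 428 × sin 18.0° / 352 = 0.3757.
θ_2 = arcsin 0.3757 = 22.07°.

22.1°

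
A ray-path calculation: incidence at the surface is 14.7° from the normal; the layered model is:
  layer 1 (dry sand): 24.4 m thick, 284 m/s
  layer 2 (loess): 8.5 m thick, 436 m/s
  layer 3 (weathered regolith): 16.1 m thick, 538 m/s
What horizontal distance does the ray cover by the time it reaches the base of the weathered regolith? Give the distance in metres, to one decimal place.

18.8 m

Ray parameter p = sin 14.7° / 284 m/s = 8.9351e-04 s/m.
Layer 1: θ = 14.70°; offset = 24.4·tan 14.70° = 6.401 m.
Layer 2: sin θ = p·436 = 0.3896 → θ = 22.93°; offset = 8.5·tan 22.93° = 3.595 m.
Layer 3: sin θ = p·538 = 0.4807 → θ = 28.73°; offset = 16.1·tan 28.73° = 8.826 m.
Summing the layer offsets gives 18.823 m.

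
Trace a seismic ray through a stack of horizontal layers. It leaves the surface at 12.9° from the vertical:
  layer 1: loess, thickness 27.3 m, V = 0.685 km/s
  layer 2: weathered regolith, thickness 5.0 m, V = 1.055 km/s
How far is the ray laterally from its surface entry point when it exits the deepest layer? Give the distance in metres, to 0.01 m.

Ray parameter p = sin 12.9° / 0.685 km/s = 3.2591e-01 s/km.
Layer 1: θ = 12.90°; offset = 27.3·tan 12.90° = 6.2525 m.
Layer 2: sin θ = p·1.055 = 0.3438 → θ = 20.11°; offset = 5.0·tan 20.11° = 1.8308 m.
Σ offsets = 8.0834 m.

8.08 m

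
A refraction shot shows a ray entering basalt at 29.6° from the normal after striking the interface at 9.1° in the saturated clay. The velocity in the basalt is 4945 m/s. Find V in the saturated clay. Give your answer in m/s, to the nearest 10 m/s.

sin 9.1° = 0.1582; sin 29.6° = 0.4939.
V₁ = V₂·(sin θ₁/sin θ₂) = 4945·(0.1582/0.4939) = 1583.37 m/s.

1580 m/s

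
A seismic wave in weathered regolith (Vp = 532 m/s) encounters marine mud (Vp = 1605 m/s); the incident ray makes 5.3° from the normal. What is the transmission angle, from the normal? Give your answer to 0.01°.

Snell's law: sin θ₂ = (V₂/V₁)·sin θ₁ = (1605/532)·sin 5.3° = 0.2787.
θ₂ = arcsin 0.2787 = 16.18° from the normal.

16.18°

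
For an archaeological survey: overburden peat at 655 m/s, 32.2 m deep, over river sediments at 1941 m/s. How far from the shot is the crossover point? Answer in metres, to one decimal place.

91.5 m

θ_c = arcsin(655/1941) = 19.72°, so cos θ_c = 0.9413 and tᵢ = 2h cos θ_c/V₁ = 0.0926 s.
At crossover x/V₁ = x/V₂ + tᵢ ⇒ x = tᵢ/(1/V₁ − 1/V₂) = 0.09255/(1.5267e-03 − 5.1520e-04) = 91.50 m.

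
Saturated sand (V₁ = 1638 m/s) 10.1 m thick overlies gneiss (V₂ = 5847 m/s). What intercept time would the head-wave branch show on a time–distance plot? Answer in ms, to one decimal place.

11.8 ms

θ_c = arcsin(V₁/V₂) = arcsin(1638/5847) = 16.27°; cos θ_c = 0.9600.
tᵢ = 2h·cos θ_c / V₁ = 2·10.1·0.9600 / 1638 = 0.01184 s.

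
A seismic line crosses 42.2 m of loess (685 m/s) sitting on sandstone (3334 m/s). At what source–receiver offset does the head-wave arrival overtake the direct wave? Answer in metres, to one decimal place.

x_cross = 2h·√((V₂+V₁)/(V₂−V₁)).
(V₂+V₁)/(V₂−V₁) = (3334+685)/(3334−685) = 1.5172; √ = 1.2317.
x_cross = 2·42.2·1.2317 = 103.96 m.

104.0 m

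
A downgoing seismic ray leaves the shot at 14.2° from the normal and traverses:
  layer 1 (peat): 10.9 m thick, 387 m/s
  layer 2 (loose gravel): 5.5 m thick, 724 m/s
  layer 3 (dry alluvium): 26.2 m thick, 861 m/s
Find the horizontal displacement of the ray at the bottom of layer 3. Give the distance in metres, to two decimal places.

Apply Snell's law at each interface; in layer i the horizontal offset is hᵢ·tan θᵢ.
Layer 1: θ = 14.20°; offset = 10.9·tan 14.20° = 2.7581 m.
Layer 2: sin θ = 724·sin 14.2°/387 = 0.4589, θ = 27.32°; offset = 5.5·tan 27.32° = 2.8409 m.
Layer 3: sin θ = 861·sin 14.2°/387 = 0.5458, θ = 33.08°; offset = 26.2·tan 33.08° = 17.0644 m.
Σ offsets = 22.6634 m.

22.66 m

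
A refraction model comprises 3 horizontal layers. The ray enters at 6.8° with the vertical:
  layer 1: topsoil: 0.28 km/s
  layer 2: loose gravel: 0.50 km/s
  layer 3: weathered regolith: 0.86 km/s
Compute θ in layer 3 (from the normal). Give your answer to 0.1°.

Snell's law across each interface conserves sin θ / V, so sin θ_3 = V_3·sin θ₁/V₁.
sin θ_3 = 0.86 × sin 6.8° / 0.28 = 0.3637.
θ_3 = 21.33° from the vertical.

21.3°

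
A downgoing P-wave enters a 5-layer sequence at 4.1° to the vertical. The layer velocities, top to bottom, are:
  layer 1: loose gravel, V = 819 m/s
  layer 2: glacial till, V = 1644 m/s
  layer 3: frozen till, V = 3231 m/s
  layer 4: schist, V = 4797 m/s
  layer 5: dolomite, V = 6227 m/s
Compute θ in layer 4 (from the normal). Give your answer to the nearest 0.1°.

Ray parameter p = sin 4.1° / 819 = 8.7298e-05 s/m.
sin θ_4 = p·V_4 = 8.7298e-05 × 4797 = 0.4188.
θ_4 = 24.76° from the vertical.

24.8°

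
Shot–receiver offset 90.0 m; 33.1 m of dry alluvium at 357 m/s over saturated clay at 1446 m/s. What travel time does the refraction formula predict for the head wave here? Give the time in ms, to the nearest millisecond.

242 ms

t = x/V₂ + 2h·√(V₂²−V₁²)/(V₁V₂).
√(V₂²−V₁²) = √(1446²−357²) = 1401.2 m/s; delay term = 2·33.1·1401.2/(357·1446) = 0.17969 s.
t = 90.0/1446 + 0.17969 = 0.24193 s.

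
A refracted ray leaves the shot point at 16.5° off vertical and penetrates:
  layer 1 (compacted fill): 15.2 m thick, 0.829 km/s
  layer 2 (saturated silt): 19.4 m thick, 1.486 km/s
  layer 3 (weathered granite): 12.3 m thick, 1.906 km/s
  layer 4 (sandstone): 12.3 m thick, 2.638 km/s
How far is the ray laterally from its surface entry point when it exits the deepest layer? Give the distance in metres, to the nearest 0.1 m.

52.6 m

Apply Snell's law at each interface; in layer i the horizontal offset is hᵢ·tan θᵢ.
Layer 1: θ = 16.50°; offset = 15.2·tan 16.50° = 4.502 m.
Layer 2: sin θ = 1.486·sin 16.5°/0.829 = 0.5091, θ = 30.60°; offset = 19.4·tan 30.60° = 11.475 m.
Layer 3: sin θ = 1.906·sin 16.5°/0.829 = 0.6530, θ = 40.77°; offset = 12.3·tan 40.77° = 10.605 m.
Layer 4: sin θ = 2.638·sin 16.5°/0.829 = 0.9038, θ = 64.66°; offset = 12.3·tan 64.66° = 25.973 m.
Σ offsets = 52.556 m.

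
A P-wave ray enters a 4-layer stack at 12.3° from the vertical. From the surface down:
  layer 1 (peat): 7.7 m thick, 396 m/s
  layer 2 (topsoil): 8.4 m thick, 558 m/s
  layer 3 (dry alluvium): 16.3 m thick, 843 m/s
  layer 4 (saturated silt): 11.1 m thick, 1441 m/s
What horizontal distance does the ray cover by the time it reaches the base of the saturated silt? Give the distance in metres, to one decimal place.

26.2 m

Apply Snell's law at each interface; in layer i the horizontal offset is hᵢ·tan θᵢ.
Layer 1: θ = 12.30°; offset = 7.7·tan 12.30° = 1.679 m.
Layer 2: sin θ = 558·sin 12.3°/396 = 0.3002, θ = 17.47°; offset = 8.4·tan 17.47° = 2.643 m.
Layer 3: sin θ = 843·sin 12.3°/396 = 0.4535, θ = 26.97°; offset = 16.3·tan 26.97° = 8.294 m.
Layer 4: sin θ = 1441·sin 12.3°/396 = 0.7752, θ = 50.82°; offset = 11.1·tan 50.82° = 13.621 m.
Σ offsets = 26.237 m.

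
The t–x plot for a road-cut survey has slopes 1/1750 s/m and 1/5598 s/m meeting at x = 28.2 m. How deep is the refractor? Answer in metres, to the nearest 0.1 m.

x_cross = 2h·√((V₂+V₁)/(V₂−V₁)) → h = x_cross / (2·√((V₂+V₁)/(V₂−V₁))).
√((V₂+V₁)/(V₂−V₁)) = √((5598+1750)/(5598−1750)) = 1.3819.
h = 28.2 / (2·1.3819) = 10.20 m.

10.2 m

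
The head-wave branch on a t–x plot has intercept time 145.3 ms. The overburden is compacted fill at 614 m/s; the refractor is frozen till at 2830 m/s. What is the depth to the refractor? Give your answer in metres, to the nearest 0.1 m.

45.7 m

θ_c = arcsin(614/2830) = 12.53°; cos θ_c = 0.9762.
tᵢ = 2h cos θ_c/V₁ ⇒ h = tᵢ·V₁/(2 cos θ_c) = 0.1453·614/(2·0.9762) = 45.70 m.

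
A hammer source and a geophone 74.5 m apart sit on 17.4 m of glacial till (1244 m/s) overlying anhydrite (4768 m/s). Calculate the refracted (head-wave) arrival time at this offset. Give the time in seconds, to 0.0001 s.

θ_c = arcsin(V₁/V₂) = arcsin(1244/4768) = 15.12°, cos θ_c = 0.9654.
Intercept time tᵢ = 2h cos θ_c / V₁ = 2·17.4·0.9654/1244 = 0.02701 s.
t = x/V₂ + tᵢ = 74.5/4768 + 0.02701 = 0.04263 s.

0.0426 s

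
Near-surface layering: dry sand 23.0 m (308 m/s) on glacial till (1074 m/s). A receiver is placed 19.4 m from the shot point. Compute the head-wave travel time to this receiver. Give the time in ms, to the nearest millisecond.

t = x/V₂ + 2h·√(V₂²−V₁²)/(V₁V₂).
√(V₂²−V₁²) = √(1074²−308²) = 1028.9 m/s; delay term = 2·23.0·1028.9/(308·1074) = 0.14308 s.
t = 19.4/1074 + 0.14308 = 0.16114 s.

161 ms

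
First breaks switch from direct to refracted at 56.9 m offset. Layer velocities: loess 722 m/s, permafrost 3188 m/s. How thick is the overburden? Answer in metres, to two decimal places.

x_cross = 2h·√((V₂+V₁)/(V₂−V₁)) → h = x_cross / (2·√((V₂+V₁)/(V₂−V₁))).
√((V₂+V₁)/(V₂−V₁)) = √((3188+722)/(3188−722)) = 1.2592.
h = 56.9 / (2·1.2592) = 22.59 m.

22.59 m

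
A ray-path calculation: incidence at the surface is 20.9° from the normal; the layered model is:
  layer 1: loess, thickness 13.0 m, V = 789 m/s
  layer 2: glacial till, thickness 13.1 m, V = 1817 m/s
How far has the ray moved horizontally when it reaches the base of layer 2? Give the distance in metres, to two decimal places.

23.84 m

Apply Snell's law at each interface; in layer i the horizontal offset is hᵢ·tan θᵢ.
Layer 1: θ = 20.90°; offset = 13.0·tan 20.90° = 4.9642 m.
Layer 2: sin θ = 1817·sin 20.9°/789 = 0.8215, θ = 55.24°; offset = 13.1·tan 55.24° = 18.8758 m.
Total horizontal offset = 23.8400 m.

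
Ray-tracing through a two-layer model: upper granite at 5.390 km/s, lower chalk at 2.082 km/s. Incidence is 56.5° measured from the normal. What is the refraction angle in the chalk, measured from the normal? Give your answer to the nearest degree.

Snell's law: sin θ₂ = (V₂/V₁)·sin θ₁ = (2.082/5.390)·sin 56.5° = 0.3221.
θ₂ = arcsin 0.3221 = 18.79° from the normal.

19°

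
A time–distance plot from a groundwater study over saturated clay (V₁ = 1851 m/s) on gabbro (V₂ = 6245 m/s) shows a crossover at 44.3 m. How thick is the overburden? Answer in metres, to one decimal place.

x_cross = 2h·√((V₂+V₁)/(V₂−V₁)) → h = x_cross / (2·√((V₂+V₁)/(V₂−V₁))).
√((V₂+V₁)/(V₂−V₁)) = √((6245+1851)/(6245−1851)) = 1.3574.
h = 44.3 / (2·1.3574) = 16.32 m.

16.3 m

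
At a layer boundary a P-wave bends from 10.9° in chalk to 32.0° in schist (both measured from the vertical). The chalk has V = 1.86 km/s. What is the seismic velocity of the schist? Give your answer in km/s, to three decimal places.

sin 10.9° = 0.1891; sin 32.0° = 0.5299.
V₂ = V₁·(sin θ₂/sin θ₁) = 1.86·(0.5299/0.1891) = 5.212 km/s.

5.212 km/s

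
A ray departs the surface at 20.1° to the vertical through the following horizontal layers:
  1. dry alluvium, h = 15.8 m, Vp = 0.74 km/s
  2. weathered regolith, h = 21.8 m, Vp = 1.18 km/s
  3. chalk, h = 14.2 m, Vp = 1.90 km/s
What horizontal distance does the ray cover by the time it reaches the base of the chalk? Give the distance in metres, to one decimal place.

p = sin θ₁/V₁ = sin 20.1°/0.74 = 4.6440e-01 s/km is conserved through the stack.
Layer 1: θ = 20.10°; offset = 15.8·tan 20.10° = 5.782 m.
Layer 2: sin θ = p·1.18 = 0.5480 → θ = 33.23°; offset = 21.8·tan 33.23° = 14.282 m.
Layer 3: sin θ = p·1.90 = 0.8824 → θ = 61.93°; offset = 14.2·tan 61.93° = 26.627 m.
Summing the layer offsets gives 46.691 m.

46.7 m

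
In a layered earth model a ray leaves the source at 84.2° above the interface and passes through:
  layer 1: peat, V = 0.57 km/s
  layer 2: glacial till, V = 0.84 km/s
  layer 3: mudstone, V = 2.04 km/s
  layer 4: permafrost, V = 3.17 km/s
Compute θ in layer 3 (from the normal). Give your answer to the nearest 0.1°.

21.2°

From the normal: θ₁ = 90° − 84.2° = 5.8°.
Snell's law across each interface conserves sin θ / V, so sin θ_3 = V_3·sin θ₁/V₁.
sin θ_3 = 2.04 × sin 5.8° / 0.57 = 0.3617.
θ_3 = 21.20° from the vertical.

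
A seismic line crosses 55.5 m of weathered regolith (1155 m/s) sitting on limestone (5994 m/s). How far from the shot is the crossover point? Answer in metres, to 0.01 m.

134.92 m

x_cross = 2h·√((V₂+V₁)/(V₂−V₁)).
(V₂+V₁)/(V₂−V₁) = (5994+1155)/(5994−1155) = 1.4774; √ = 1.2155.
x_cross = 2·55.5·1.2155 = 134.92 m.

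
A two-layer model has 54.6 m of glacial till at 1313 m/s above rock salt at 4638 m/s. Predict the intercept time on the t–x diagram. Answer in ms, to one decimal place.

79.8 ms

θ_c = arcsin(V₁/V₂) = arcsin(1313/4638) = 16.45°; cos θ_c = 0.9591.
tᵢ = 2h·cos θ_c / V₁ = 2·54.6·0.9591 / 1313 = 0.07977 s.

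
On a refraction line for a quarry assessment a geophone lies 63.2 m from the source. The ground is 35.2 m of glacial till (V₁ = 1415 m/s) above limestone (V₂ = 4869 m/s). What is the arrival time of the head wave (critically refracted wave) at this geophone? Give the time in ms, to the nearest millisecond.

t = x/V₂ + 2h·√(V₂²−V₁²)/(V₁V₂).
√(V₂²−V₁²) = √(4869²−1415²) = 4658.9 m/s; delay term = 2·35.2·4658.9/(1415·4869) = 0.04761 s.
t = 63.2/4869 + 0.04761 = 0.06059 s.

61 ms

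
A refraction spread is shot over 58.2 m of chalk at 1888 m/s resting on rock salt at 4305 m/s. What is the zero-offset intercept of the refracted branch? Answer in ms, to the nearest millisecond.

tᵢ = 2h·√(V₂²−V₁²)/(V₁V₂).
√(V₂²−V₁²) = √(4305²−1888²) = 3868.9 m/s.
tᵢ = 2·58.2·3868.9/(1888·4305) = 0.05541 s.

55 ms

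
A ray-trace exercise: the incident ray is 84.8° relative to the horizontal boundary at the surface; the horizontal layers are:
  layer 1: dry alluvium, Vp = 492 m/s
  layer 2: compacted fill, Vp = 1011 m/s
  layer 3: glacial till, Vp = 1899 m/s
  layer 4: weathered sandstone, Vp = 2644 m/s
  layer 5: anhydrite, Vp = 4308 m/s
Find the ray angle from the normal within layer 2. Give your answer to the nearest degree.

From the normal: θ₁ = 90° − 84.8° = 5.2°.
Snell's law across each interface conserves sin θ / V, so sin θ_2 = V_2·sin θ₁/V₁.
sin θ_2 = 1011 × sin 5.2° / 492 = 0.1862.
θ_2 = arcsin 0.1862 = 10.73°.

11°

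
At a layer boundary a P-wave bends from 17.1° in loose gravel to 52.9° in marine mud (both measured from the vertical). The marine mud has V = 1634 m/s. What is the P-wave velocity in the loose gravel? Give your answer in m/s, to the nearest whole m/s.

602 m/s

Snell's law: sin 17.1°/V₁ = sin 52.9°/V₂.
V₁ = V₂·sin 17.1°/sin 52.9° = 1634 × 0.3687 = 602.40 m/s.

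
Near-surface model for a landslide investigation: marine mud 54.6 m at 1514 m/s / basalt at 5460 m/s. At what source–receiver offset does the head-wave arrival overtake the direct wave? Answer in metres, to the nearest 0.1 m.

x_cross = 2h·√((V₂+V₁)/(V₂−V₁)).
(V₂+V₁)/(V₂−V₁) = (5460+1514)/(5460−1514) = 1.7674; √ = 1.3294.
x_cross = 2·54.6·1.3294 = 145.17 m.

145.2 m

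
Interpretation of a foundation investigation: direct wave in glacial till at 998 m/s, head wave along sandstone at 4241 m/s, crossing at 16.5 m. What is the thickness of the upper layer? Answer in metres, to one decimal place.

x_cross = 2h·√((V₂+V₁)/(V₂−V₁)) → h = x_cross / (2·√((V₂+V₁)/(V₂−V₁))).
√((V₂+V₁)/(V₂−V₁)) = √((4241+998)/(4241−998)) = 1.2710.
h = 16.5 / (2·1.2710) = 6.49 m.

6.5 m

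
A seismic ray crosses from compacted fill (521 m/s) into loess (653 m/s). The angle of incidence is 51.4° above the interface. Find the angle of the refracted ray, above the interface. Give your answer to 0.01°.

38.56°

Convert to the normal: θ₁ = 90° − 51.4° = 38.6°.
sin θ₁/V₁ = sin θ₂/V₂ ⇒ sin θ₂ = 653·sin 38.6°/521 = 653·0.6239/521 = 0.7819.
θ₂ = sin⁻¹(0.7819) = 51.44° (from vertical).
From the interface: 90° − 51.44° = 38.56°.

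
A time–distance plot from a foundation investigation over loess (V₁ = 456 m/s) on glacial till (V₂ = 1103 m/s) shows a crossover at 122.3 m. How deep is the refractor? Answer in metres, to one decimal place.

39.4 m

x_cross = 2h·√((V₂+V₁)/(V₂−V₁)) → h = x_cross / (2·√((V₂+V₁)/(V₂−V₁))).
√((V₂+V₁)/(V₂−V₁)) = √((1103+456)/(1103−456)) = 1.5523.
h = 122.3 / (2·1.5523) = 39.39 m.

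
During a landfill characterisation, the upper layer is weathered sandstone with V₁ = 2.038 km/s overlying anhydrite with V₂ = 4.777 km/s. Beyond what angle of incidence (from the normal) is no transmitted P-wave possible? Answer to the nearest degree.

25°

At critical incidence the refracted ray runs along the interface (θ₂ = 90°), so sin θ_c = V₁/V₂.
θ_c = arcsin(2.038/4.777) = arcsin 0.4266 = 25.25°.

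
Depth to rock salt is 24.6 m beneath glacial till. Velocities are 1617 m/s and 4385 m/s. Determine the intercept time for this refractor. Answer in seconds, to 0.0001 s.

θ_c = arcsin(V₁/V₂) = arcsin(1617/4385) = 21.64°; cos θ_c = 0.9295.
tᵢ = 2h·cos θ_c / V₁ = 2·24.6·0.9295 / 1617 = 0.02828 s.

0.0283 s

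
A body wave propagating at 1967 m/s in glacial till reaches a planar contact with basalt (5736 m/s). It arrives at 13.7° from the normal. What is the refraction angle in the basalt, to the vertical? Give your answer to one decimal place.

sin θ₁/V₁ = sin θ₂/V₂ ⇒ sin θ₂ = 5736·sin 13.7°/1967 = 5736·0.2368/1967 = 0.6906.
θ₂ = sin⁻¹(0.6906) = 43.68° (from vertical).

43.7°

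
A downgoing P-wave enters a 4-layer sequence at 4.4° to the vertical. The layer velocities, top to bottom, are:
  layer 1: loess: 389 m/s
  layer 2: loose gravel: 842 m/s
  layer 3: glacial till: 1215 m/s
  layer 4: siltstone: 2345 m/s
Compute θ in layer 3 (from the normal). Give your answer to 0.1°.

13.9°

Snell's law across each interface conserves sin θ / V, so sin θ_3 = V_3·sin θ₁/V₁.
sin θ_3 = 1215 × sin 4.4° / 389 = 0.2396.
θ_3 = arcsin 0.2396 = 13.86°.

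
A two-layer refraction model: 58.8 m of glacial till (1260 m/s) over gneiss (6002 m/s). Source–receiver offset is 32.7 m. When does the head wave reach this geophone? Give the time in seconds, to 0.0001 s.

0.0967 s

t = x/V₂ + 2h·√(V₂²−V₁²)/(V₁V₂).
√(V₂²−V₁²) = √(6002²−1260²) = 5868.3 m/s; delay term = 2·58.8·5868.3/(1260·6002) = 0.09125 s.
t = 32.7/6002 + 0.09125 = 0.09670 s.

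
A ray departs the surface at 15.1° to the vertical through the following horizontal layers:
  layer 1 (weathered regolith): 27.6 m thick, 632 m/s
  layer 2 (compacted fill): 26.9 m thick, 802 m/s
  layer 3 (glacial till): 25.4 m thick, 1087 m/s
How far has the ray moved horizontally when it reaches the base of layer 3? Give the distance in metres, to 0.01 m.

Apply Snell's law at each interface; in layer i the horizontal offset is hᵢ·tan θᵢ.
Layer 1: θ = 15.10°; offset = 27.6·tan 15.10° = 7.4471 m.
Layer 2: sin θ = 802·sin 15.1°/632 = 0.3306, θ = 19.30°; offset = 26.9·tan 19.30° = 9.4222 m.
Layer 3: sin θ = 1087·sin 15.1°/632 = 0.4481, θ = 26.62°; offset = 25.4·tan 26.62° = 12.7298 m.
Σ offsets = 29.5991 m.

29.60 m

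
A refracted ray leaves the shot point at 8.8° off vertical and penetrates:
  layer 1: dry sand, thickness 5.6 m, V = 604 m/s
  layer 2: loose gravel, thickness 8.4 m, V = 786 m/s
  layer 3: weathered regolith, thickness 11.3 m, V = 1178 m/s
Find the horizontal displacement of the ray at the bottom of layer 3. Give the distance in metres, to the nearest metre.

p = sin θ₁/V₁ = sin 8.8°/604 = 2.5329e-04 s/m is conserved through the stack.
Layer 1: θ = 8.80°; offset = 5.6·tan 8.80° = 0.867 m.
Layer 2: sin θ = p·786 = 0.1991 → θ = 11.48°; offset = 8.4·tan 11.48° = 1.706 m.
Layer 3: sin θ = p·1178 = 0.2984 → θ = 17.36°; offset = 11.3·tan 17.36° = 3.533 m.
Σ offsets = 6.106 m.

6 m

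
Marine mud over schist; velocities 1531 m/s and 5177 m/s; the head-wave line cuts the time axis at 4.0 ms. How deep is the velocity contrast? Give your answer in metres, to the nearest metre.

θ_c = arcsin(1531/5177) = 17.20°; cos θ_c = 0.9553.
tᵢ = 2h cos θ_c/V₁ ⇒ h = tᵢ·V₁/(2 cos θ_c) = 0.004·1531/(2·0.9553) = 3.21 m.

3 m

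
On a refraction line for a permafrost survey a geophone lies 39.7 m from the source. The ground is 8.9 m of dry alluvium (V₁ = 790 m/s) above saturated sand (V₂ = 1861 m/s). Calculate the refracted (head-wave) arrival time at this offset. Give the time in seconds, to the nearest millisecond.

θ_c = arcsin(V₁/V₂) = arcsin(790/1861) = 25.12°, cos θ_c = 0.9054.
Intercept time tᵢ = 2h cos θ_c / V₁ = 2·8.9·0.9054/790 = 0.02040 s.
t = x/V₂ + tᵢ = 39.7/1861 + 0.02040 = 0.04173 s.

0.042 s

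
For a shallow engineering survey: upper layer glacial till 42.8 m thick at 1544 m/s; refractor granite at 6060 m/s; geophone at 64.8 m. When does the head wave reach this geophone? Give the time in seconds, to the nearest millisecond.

0.064 s

t = x/V₂ + 2h·√(V₂²−V₁²)/(V₁V₂).
√(V₂²−V₁²) = √(6060²−1544²) = 5860.0 m/s; delay term = 2·42.8·5860.0/(1544·6060) = 0.05361 s.
t = 64.8/6060 + 0.05361 = 0.06430 s.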